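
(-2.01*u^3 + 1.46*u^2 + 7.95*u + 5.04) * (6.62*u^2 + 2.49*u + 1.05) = -13.3062*u^5 + 4.6603*u^4 + 54.1539*u^3 + 54.6933*u^2 + 20.8971*u + 5.292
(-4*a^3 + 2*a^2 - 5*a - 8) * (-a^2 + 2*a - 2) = 4*a^5 - 10*a^4 + 17*a^3 - 6*a^2 - 6*a + 16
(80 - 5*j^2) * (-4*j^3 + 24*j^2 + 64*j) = 20*j^5 - 120*j^4 - 640*j^3 + 1920*j^2 + 5120*j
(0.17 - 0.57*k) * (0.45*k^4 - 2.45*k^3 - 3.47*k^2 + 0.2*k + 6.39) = -0.2565*k^5 + 1.473*k^4 + 1.5614*k^3 - 0.7039*k^2 - 3.6083*k + 1.0863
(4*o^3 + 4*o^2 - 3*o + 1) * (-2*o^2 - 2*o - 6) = -8*o^5 - 16*o^4 - 26*o^3 - 20*o^2 + 16*o - 6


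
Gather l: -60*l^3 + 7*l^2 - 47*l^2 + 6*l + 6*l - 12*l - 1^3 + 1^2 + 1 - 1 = -60*l^3 - 40*l^2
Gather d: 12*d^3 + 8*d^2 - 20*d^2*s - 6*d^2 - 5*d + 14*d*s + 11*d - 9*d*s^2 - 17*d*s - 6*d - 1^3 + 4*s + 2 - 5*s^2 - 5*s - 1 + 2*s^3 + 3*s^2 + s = 12*d^3 + d^2*(2 - 20*s) + d*(-9*s^2 - 3*s) + 2*s^3 - 2*s^2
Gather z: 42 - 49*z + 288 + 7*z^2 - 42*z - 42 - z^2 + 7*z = 6*z^2 - 84*z + 288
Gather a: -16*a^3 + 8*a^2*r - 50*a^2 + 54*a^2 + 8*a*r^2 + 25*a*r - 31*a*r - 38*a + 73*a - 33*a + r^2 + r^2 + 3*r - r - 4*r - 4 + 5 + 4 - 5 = -16*a^3 + a^2*(8*r + 4) + a*(8*r^2 - 6*r + 2) + 2*r^2 - 2*r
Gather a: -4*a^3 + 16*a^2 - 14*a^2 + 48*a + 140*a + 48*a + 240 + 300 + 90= -4*a^3 + 2*a^2 + 236*a + 630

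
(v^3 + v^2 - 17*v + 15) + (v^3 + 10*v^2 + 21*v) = 2*v^3 + 11*v^2 + 4*v + 15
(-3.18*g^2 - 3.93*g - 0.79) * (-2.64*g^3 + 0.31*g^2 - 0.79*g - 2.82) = 8.3952*g^5 + 9.3894*g^4 + 3.3795*g^3 + 11.8274*g^2 + 11.7067*g + 2.2278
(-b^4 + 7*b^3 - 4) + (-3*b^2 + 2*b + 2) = -b^4 + 7*b^3 - 3*b^2 + 2*b - 2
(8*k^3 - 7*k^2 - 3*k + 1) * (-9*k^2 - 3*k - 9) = -72*k^5 + 39*k^4 - 24*k^3 + 63*k^2 + 24*k - 9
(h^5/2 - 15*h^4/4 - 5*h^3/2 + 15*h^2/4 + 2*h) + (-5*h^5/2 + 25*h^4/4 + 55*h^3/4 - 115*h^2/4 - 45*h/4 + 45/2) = -2*h^5 + 5*h^4/2 + 45*h^3/4 - 25*h^2 - 37*h/4 + 45/2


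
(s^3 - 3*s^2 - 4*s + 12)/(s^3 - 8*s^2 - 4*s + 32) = (s - 3)/(s - 8)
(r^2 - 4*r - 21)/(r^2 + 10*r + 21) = (r - 7)/(r + 7)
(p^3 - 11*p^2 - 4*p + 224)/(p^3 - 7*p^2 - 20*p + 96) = (p - 7)/(p - 3)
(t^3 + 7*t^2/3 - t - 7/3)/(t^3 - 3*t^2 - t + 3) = (t + 7/3)/(t - 3)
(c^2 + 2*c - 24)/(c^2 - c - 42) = (c - 4)/(c - 7)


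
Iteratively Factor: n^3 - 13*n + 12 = (n - 1)*(n^2 + n - 12) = (n - 1)*(n + 4)*(n - 3)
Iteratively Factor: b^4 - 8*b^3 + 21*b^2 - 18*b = (b - 3)*(b^3 - 5*b^2 + 6*b) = b*(b - 3)*(b^2 - 5*b + 6) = b*(b - 3)^2*(b - 2)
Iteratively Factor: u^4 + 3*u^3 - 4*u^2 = (u)*(u^3 + 3*u^2 - 4*u) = u*(u + 4)*(u^2 - u) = u*(u - 1)*(u + 4)*(u)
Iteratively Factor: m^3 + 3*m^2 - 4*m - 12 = (m + 3)*(m^2 - 4) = (m + 2)*(m + 3)*(m - 2)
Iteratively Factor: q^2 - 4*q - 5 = (q + 1)*(q - 5)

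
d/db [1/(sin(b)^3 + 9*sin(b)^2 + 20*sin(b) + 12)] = (-18*sin(b) + 3*cos(b)^2 - 23)*cos(b)/(sin(b)^3 + 9*sin(b)^2 + 20*sin(b) + 12)^2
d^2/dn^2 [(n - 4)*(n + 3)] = 2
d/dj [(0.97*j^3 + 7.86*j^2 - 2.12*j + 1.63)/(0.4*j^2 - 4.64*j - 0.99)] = (0.388*j^4 - 9.0016*j^3 - 38.5033*j^2 - 16.8668*j + 9.662)/(0.16*j^4 - 3.712*j^3 + 20.7376*j^2 + 9.1872*j + 0.9801)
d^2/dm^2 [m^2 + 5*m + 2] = 2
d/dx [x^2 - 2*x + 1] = 2*x - 2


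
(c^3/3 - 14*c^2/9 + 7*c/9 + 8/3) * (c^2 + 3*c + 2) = c^5/3 - 5*c^4/9 - 29*c^3/9 + 17*c^2/9 + 86*c/9 + 16/3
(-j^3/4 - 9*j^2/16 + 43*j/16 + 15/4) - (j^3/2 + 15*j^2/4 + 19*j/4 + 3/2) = -3*j^3/4 - 69*j^2/16 - 33*j/16 + 9/4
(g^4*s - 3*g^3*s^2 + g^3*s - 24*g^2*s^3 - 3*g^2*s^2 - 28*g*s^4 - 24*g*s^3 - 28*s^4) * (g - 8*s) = g^5*s - 11*g^4*s^2 + g^4*s - 11*g^3*s^2 + 164*g^2*s^4 + 224*g*s^5 + 164*g*s^4 + 224*s^5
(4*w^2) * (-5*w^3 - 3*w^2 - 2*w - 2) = -20*w^5 - 12*w^4 - 8*w^3 - 8*w^2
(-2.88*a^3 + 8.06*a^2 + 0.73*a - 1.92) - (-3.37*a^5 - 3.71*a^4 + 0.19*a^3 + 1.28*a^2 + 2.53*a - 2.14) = 3.37*a^5 + 3.71*a^4 - 3.07*a^3 + 6.78*a^2 - 1.8*a + 0.22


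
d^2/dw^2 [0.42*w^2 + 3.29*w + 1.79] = 0.840000000000000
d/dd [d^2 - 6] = 2*d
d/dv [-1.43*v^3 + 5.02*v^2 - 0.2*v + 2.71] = -4.29*v^2 + 10.04*v - 0.2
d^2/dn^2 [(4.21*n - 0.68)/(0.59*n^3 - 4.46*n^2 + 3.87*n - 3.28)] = (8.793006*n^5 - 69.30966*n^4 + 176.891518*n^3 + 7.29271200000005*n^2 - 306.997488*n + 106.406696)/(0.205379*n^9 - 4.657578*n^8 + 39.249573*n^7 - 153.242948*n^6 + 309.236541*n^5 - 441.05961*n^4 + 416.683707*n^3 - 291.320088*n^2 + 124.905024*n - 35.287552)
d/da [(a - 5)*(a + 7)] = 2*a + 2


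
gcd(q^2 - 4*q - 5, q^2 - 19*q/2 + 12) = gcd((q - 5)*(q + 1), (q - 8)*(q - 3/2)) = 1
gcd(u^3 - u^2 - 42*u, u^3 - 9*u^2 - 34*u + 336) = u^2 - u - 42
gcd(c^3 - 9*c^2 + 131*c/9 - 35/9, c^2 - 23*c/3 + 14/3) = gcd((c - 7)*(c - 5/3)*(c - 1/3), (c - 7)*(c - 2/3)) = c - 7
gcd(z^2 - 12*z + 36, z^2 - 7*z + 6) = z - 6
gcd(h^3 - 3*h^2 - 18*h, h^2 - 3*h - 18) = h^2 - 3*h - 18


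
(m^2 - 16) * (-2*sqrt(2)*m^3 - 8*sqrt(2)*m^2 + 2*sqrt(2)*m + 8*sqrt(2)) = -2*sqrt(2)*m^5 - 8*sqrt(2)*m^4 + 34*sqrt(2)*m^3 + 136*sqrt(2)*m^2 - 32*sqrt(2)*m - 128*sqrt(2)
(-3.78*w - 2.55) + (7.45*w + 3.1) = 3.67*w + 0.55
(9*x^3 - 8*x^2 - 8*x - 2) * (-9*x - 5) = -81*x^4 + 27*x^3 + 112*x^2 + 58*x + 10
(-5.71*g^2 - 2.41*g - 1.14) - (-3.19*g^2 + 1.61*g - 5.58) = -2.52*g^2 - 4.02*g + 4.44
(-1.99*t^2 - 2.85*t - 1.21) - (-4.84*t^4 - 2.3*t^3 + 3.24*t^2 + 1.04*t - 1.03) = 4.84*t^4 + 2.3*t^3 - 5.23*t^2 - 3.89*t - 0.18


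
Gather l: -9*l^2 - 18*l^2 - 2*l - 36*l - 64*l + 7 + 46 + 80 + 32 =-27*l^2 - 102*l + 165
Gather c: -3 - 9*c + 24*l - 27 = -9*c + 24*l - 30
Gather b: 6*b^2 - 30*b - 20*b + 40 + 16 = 6*b^2 - 50*b + 56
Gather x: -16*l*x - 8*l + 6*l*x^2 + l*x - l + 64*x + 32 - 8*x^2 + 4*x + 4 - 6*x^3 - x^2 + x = -9*l - 6*x^3 + x^2*(6*l - 9) + x*(69 - 15*l) + 36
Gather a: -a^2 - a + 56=-a^2 - a + 56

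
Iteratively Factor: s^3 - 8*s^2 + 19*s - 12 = (s - 4)*(s^2 - 4*s + 3) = (s - 4)*(s - 1)*(s - 3)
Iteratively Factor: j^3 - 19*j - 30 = (j + 3)*(j^2 - 3*j - 10) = (j - 5)*(j + 3)*(j + 2)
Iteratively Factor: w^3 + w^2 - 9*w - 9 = (w + 1)*(w^2 - 9) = (w - 3)*(w + 1)*(w + 3)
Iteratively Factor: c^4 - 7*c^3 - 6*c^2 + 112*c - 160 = (c - 2)*(c^3 - 5*c^2 - 16*c + 80) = (c - 5)*(c - 2)*(c^2 - 16) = (c - 5)*(c - 4)*(c - 2)*(c + 4)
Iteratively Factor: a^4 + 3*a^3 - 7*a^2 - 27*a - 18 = (a - 3)*(a^3 + 6*a^2 + 11*a + 6) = (a - 3)*(a + 3)*(a^2 + 3*a + 2) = (a - 3)*(a + 1)*(a + 3)*(a + 2)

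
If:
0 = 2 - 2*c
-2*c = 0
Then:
No Solution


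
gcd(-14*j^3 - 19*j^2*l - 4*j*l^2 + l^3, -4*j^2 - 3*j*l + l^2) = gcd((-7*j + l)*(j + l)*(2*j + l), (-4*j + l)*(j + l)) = j + l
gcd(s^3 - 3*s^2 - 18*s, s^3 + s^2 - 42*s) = s^2 - 6*s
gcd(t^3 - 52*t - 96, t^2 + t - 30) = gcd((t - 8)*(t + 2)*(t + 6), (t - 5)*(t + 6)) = t + 6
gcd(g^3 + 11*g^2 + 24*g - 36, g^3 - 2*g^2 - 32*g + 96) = g + 6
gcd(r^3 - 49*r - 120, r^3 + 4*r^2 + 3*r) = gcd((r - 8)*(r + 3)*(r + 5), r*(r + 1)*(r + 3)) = r + 3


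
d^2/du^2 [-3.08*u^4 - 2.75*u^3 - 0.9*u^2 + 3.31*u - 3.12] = -36.96*u^2 - 16.5*u - 1.8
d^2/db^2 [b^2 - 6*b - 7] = 2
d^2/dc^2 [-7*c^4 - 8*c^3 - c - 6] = 12*c*(-7*c - 4)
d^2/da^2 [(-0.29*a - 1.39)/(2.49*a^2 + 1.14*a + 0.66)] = (-(0.29*a + 1.39)*(4.98*a + 1.14)*(9.96*a + 2.28) + (4.3326*a + 7.5834)*(2.49*a^2 + 1.14*a + 0.66))/(2.49*a^2 + 1.14*a + 0.66)^3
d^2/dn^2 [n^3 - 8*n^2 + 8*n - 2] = 6*n - 16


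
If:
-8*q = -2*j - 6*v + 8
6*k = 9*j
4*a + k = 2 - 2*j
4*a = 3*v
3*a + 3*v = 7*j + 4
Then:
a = 8/15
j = -4/105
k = -2/35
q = -10/21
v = 32/45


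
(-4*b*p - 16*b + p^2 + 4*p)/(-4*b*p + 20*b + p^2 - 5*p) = (p + 4)/(p - 5)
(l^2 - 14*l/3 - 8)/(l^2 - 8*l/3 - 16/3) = (l - 6)/(l - 4)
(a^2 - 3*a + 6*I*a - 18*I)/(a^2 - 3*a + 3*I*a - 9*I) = (a + 6*I)/(a + 3*I)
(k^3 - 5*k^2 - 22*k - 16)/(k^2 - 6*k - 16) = k + 1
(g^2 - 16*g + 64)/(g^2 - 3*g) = (g^2 - 16*g + 64)/(g*(g - 3))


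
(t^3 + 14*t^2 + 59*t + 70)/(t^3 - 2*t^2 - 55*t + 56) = (t^2 + 7*t + 10)/(t^2 - 9*t + 8)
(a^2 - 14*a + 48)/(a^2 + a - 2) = (a^2 - 14*a + 48)/(a^2 + a - 2)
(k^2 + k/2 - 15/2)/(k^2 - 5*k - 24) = (k - 5/2)/(k - 8)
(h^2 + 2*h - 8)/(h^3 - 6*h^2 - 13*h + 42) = (h + 4)/(h^2 - 4*h - 21)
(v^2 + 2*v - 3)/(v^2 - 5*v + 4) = (v + 3)/(v - 4)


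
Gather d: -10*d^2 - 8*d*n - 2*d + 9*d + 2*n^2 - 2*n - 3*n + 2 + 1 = -10*d^2 + d*(7 - 8*n) + 2*n^2 - 5*n + 3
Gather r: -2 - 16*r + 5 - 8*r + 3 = 6 - 24*r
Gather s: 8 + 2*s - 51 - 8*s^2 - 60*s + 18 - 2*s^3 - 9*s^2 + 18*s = -2*s^3 - 17*s^2 - 40*s - 25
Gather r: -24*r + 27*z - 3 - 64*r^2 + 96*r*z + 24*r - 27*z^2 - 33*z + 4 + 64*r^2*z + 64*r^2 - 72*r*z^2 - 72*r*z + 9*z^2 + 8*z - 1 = 64*r^2*z + r*(-72*z^2 + 24*z) - 18*z^2 + 2*z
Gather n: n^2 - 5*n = n^2 - 5*n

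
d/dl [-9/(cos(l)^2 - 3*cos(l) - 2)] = 9*(3 - 2*cos(l))*sin(l)/(sin(l)^2 + 3*cos(l) + 1)^2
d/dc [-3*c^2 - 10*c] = -6*c - 10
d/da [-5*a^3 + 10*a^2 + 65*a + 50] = -15*a^2 + 20*a + 65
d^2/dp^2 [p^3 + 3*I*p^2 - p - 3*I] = 6*p + 6*I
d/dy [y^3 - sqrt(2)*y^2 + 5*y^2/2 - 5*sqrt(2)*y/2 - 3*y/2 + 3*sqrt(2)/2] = 3*y^2 - 2*sqrt(2)*y + 5*y - 5*sqrt(2)/2 - 3/2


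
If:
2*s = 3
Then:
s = 3/2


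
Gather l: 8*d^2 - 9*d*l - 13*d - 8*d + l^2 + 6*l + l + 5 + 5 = 8*d^2 - 21*d + l^2 + l*(7 - 9*d) + 10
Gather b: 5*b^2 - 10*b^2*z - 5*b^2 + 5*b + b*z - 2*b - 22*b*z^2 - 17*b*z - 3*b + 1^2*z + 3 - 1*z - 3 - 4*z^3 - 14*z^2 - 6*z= -10*b^2*z + b*(-22*z^2 - 16*z) - 4*z^3 - 14*z^2 - 6*z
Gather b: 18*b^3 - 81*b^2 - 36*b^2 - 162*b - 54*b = 18*b^3 - 117*b^2 - 216*b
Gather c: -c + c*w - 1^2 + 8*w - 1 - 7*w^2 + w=c*(w - 1) - 7*w^2 + 9*w - 2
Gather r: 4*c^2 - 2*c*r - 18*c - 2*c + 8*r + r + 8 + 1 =4*c^2 - 20*c + r*(9 - 2*c) + 9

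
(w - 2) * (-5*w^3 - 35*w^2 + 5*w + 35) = -5*w^4 - 25*w^3 + 75*w^2 + 25*w - 70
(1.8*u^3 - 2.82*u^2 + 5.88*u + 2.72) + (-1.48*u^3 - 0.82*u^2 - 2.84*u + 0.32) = 0.32*u^3 - 3.64*u^2 + 3.04*u + 3.04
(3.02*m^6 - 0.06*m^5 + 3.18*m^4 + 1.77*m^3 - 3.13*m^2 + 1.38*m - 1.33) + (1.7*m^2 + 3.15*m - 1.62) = 3.02*m^6 - 0.06*m^5 + 3.18*m^4 + 1.77*m^3 - 1.43*m^2 + 4.53*m - 2.95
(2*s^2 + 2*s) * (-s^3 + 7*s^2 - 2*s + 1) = -2*s^5 + 12*s^4 + 10*s^3 - 2*s^2 + 2*s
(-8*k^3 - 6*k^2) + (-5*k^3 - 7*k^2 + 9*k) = -13*k^3 - 13*k^2 + 9*k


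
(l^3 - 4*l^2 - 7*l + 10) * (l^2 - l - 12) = l^5 - 5*l^4 - 15*l^3 + 65*l^2 + 74*l - 120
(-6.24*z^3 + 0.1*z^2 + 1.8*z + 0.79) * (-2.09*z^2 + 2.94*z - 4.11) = 13.0416*z^5 - 18.5546*z^4 + 22.1784*z^3 + 3.2299*z^2 - 5.0754*z - 3.2469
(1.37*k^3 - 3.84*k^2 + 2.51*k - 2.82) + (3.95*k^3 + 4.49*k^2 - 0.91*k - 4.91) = 5.32*k^3 + 0.65*k^2 + 1.6*k - 7.73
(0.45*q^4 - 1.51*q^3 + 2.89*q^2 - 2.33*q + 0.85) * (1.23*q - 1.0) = 0.5535*q^5 - 2.3073*q^4 + 5.0647*q^3 - 5.7559*q^2 + 3.3755*q - 0.85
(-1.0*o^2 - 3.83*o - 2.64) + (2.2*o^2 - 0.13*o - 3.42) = 1.2*o^2 - 3.96*o - 6.06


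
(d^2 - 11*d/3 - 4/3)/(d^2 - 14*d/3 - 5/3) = (d - 4)/(d - 5)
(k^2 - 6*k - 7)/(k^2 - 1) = (k - 7)/(k - 1)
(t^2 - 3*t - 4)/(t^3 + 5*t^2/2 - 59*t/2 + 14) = 2*(t + 1)/(2*t^2 + 13*t - 7)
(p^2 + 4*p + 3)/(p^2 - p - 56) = (p^2 + 4*p + 3)/(p^2 - p - 56)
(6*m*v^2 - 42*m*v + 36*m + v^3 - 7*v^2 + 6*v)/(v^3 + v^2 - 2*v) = (6*m*v - 36*m + v^2 - 6*v)/(v*(v + 2))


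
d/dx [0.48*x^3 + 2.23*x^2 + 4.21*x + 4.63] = 1.44*x^2 + 4.46*x + 4.21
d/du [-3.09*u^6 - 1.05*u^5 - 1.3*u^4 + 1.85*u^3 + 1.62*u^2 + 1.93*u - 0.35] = -18.54*u^5 - 5.25*u^4 - 5.2*u^3 + 5.55*u^2 + 3.24*u + 1.93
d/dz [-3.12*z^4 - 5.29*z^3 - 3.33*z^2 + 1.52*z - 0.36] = -12.48*z^3 - 15.87*z^2 - 6.66*z + 1.52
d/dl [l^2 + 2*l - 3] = 2*l + 2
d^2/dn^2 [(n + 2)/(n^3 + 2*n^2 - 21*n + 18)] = 2*((n + 2)*(3*n^2 + 4*n - 21)^2 + (-3*n^2 - 4*n - (n + 2)*(3*n + 2) + 21)*(n^3 + 2*n^2 - 21*n + 18))/(n^3 + 2*n^2 - 21*n + 18)^3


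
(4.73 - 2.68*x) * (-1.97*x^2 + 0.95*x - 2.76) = 5.2796*x^3 - 11.8641*x^2 + 11.8903*x - 13.0548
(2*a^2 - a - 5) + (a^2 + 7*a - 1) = 3*a^2 + 6*a - 6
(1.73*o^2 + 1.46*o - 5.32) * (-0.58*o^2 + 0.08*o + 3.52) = -1.0034*o^4 - 0.7084*o^3 + 9.292*o^2 + 4.7136*o - 18.7264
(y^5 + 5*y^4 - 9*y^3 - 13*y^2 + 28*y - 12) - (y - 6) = y^5 + 5*y^4 - 9*y^3 - 13*y^2 + 27*y - 6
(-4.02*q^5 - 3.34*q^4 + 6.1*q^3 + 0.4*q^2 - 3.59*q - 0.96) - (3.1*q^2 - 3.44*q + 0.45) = -4.02*q^5 - 3.34*q^4 + 6.1*q^3 - 2.7*q^2 - 0.15*q - 1.41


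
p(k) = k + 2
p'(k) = 1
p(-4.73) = -2.73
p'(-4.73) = 1.00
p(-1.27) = 0.73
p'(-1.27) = 1.00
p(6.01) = 8.01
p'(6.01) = 1.00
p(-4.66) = -2.66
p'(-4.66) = 1.00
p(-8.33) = -6.33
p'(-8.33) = 1.00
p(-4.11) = -2.11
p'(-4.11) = 1.00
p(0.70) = 2.70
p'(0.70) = 1.00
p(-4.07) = -2.07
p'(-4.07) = 1.00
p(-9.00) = -7.00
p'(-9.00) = 1.00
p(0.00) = 2.00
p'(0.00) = 1.00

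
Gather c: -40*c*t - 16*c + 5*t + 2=c*(-40*t - 16) + 5*t + 2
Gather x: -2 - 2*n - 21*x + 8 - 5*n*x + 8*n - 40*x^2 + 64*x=6*n - 40*x^2 + x*(43 - 5*n) + 6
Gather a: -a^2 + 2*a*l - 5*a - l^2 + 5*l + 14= -a^2 + a*(2*l - 5) - l^2 + 5*l + 14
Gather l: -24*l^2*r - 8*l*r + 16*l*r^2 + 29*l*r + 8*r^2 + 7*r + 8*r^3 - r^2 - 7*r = -24*l^2*r + l*(16*r^2 + 21*r) + 8*r^3 + 7*r^2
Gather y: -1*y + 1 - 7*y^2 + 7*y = -7*y^2 + 6*y + 1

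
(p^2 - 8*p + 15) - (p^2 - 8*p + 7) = 8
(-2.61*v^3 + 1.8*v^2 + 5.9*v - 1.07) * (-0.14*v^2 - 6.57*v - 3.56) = 0.3654*v^5 + 16.8957*v^4 - 3.3604*v^3 - 45.0212*v^2 - 13.9741*v + 3.8092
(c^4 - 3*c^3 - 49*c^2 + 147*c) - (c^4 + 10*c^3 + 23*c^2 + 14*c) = -13*c^3 - 72*c^2 + 133*c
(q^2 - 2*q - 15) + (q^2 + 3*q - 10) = 2*q^2 + q - 25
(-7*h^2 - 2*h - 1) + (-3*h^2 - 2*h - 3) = -10*h^2 - 4*h - 4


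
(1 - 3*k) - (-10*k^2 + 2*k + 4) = 10*k^2 - 5*k - 3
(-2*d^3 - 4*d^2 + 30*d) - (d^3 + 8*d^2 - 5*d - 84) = -3*d^3 - 12*d^2 + 35*d + 84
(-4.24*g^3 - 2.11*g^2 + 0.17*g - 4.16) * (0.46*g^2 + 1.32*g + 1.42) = -1.9504*g^5 - 6.5674*g^4 - 8.7278*g^3 - 4.6854*g^2 - 5.2498*g - 5.9072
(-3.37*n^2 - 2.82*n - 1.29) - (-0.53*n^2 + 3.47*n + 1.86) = -2.84*n^2 - 6.29*n - 3.15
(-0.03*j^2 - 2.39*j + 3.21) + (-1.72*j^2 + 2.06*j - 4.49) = -1.75*j^2 - 0.33*j - 1.28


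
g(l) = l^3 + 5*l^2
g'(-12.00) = 312.00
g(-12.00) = -1008.00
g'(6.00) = 168.00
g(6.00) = 396.00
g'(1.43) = 20.43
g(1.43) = 13.15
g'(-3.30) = -0.33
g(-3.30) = 18.51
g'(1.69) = 25.47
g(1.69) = 19.11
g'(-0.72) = -5.64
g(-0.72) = 2.22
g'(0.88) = 11.12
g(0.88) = 4.55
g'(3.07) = 58.97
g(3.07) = 76.06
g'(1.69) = 25.47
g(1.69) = 19.11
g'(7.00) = 217.00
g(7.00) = 588.00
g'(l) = 3*l^2 + 10*l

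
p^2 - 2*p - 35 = (p - 7)*(p + 5)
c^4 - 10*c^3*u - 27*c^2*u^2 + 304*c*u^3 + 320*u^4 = (c - 8*u)^2*(c + u)*(c + 5*u)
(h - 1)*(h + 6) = h^2 + 5*h - 6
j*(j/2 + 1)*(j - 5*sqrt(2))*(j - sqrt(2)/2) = j^4/2 - 11*sqrt(2)*j^3/4 + j^3 - 11*sqrt(2)*j^2/2 + 5*j^2/2 + 5*j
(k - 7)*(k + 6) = k^2 - k - 42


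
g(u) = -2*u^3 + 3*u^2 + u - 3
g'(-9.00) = -539.00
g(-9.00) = 1689.00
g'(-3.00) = -71.00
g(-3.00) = 75.00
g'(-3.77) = -106.90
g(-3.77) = 143.03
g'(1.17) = -0.19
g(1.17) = -0.93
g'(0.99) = 1.06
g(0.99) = -1.01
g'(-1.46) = -20.55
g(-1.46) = 8.16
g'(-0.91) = -9.43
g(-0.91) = 0.08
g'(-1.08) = -12.48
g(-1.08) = 1.94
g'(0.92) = 1.44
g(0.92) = -1.10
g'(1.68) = -5.85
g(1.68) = -2.34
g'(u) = -6*u^2 + 6*u + 1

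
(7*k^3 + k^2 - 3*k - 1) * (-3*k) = -21*k^4 - 3*k^3 + 9*k^2 + 3*k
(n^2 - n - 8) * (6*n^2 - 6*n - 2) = 6*n^4 - 12*n^3 - 44*n^2 + 50*n + 16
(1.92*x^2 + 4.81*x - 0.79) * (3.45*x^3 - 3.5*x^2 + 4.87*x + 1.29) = 6.624*x^5 + 9.8745*x^4 - 10.2101*x^3 + 28.6665*x^2 + 2.3576*x - 1.0191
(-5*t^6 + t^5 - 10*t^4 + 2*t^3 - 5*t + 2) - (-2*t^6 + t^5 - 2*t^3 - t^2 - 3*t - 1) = -3*t^6 - 10*t^4 + 4*t^3 + t^2 - 2*t + 3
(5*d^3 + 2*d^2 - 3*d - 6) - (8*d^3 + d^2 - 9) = -3*d^3 + d^2 - 3*d + 3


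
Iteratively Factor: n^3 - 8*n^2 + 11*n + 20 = (n - 4)*(n^2 - 4*n - 5) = (n - 5)*(n - 4)*(n + 1)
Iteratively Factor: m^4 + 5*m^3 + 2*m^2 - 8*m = (m + 4)*(m^3 + m^2 - 2*m) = (m - 1)*(m + 4)*(m^2 + 2*m) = (m - 1)*(m + 2)*(m + 4)*(m)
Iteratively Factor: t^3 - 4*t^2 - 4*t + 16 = (t + 2)*(t^2 - 6*t + 8) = (t - 4)*(t + 2)*(t - 2)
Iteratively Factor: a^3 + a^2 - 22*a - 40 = (a + 2)*(a^2 - a - 20) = (a - 5)*(a + 2)*(a + 4)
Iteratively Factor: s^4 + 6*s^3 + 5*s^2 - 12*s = (s + 4)*(s^3 + 2*s^2 - 3*s) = s*(s + 4)*(s^2 + 2*s - 3) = s*(s - 1)*(s + 4)*(s + 3)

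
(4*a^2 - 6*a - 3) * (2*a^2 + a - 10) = 8*a^4 - 8*a^3 - 52*a^2 + 57*a + 30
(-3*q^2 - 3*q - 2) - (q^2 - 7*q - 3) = -4*q^2 + 4*q + 1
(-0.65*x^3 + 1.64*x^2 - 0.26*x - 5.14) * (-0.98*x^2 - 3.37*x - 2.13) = 0.637*x^5 + 0.5833*x^4 - 3.8875*x^3 + 2.4202*x^2 + 17.8756*x + 10.9482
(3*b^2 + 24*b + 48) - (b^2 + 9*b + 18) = 2*b^2 + 15*b + 30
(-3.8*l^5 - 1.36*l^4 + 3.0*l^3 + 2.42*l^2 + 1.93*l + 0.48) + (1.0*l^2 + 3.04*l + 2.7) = -3.8*l^5 - 1.36*l^4 + 3.0*l^3 + 3.42*l^2 + 4.97*l + 3.18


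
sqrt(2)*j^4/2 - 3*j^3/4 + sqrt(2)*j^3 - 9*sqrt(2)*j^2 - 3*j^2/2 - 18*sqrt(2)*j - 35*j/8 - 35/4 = (j/2 + 1)*(j - 7*sqrt(2)/2)*(j + 5*sqrt(2)/2)*(sqrt(2)*j + 1/2)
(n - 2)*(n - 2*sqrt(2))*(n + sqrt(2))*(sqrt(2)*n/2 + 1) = sqrt(2)*n^4/2 - sqrt(2)*n^3 - 3*sqrt(2)*n^2 - 4*n + 6*sqrt(2)*n + 8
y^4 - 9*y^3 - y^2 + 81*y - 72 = (y - 8)*(y - 3)*(y - 1)*(y + 3)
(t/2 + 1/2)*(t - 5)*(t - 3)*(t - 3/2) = t^4/2 - 17*t^3/4 + 35*t^2/4 + 9*t/4 - 45/4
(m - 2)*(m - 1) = m^2 - 3*m + 2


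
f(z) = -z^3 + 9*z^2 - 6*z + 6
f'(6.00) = -6.00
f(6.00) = 78.00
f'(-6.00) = -222.00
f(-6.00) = 582.00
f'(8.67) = -75.45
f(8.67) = -21.21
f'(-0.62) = -18.31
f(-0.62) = 13.42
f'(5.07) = 8.15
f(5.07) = 76.60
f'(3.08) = 20.98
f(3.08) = 43.68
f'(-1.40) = -37.08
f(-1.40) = 34.78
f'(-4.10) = -130.23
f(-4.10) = 250.81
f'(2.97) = 21.00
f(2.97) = 41.37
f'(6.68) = -19.63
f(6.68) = 69.44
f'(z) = -3*z^2 + 18*z - 6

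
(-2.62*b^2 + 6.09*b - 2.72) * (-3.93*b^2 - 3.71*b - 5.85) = 10.2966*b^4 - 14.2135*b^3 + 3.4227*b^2 - 25.5353*b + 15.912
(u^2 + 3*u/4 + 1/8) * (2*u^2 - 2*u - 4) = 2*u^4 - u^3/2 - 21*u^2/4 - 13*u/4 - 1/2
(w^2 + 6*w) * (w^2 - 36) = w^4 + 6*w^3 - 36*w^2 - 216*w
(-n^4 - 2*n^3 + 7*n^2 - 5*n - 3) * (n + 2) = -n^5 - 4*n^4 + 3*n^3 + 9*n^2 - 13*n - 6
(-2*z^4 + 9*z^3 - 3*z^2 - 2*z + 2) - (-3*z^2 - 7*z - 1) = -2*z^4 + 9*z^3 + 5*z + 3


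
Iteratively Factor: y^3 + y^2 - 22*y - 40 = (y + 2)*(y^2 - y - 20) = (y - 5)*(y + 2)*(y + 4)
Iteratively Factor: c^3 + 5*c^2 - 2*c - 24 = (c + 3)*(c^2 + 2*c - 8) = (c - 2)*(c + 3)*(c + 4)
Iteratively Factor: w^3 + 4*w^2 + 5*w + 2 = (w + 1)*(w^2 + 3*w + 2) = (w + 1)^2*(w + 2)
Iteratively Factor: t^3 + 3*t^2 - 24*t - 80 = (t - 5)*(t^2 + 8*t + 16) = (t - 5)*(t + 4)*(t + 4)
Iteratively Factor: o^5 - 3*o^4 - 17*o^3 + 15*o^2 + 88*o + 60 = (o + 2)*(o^4 - 5*o^3 - 7*o^2 + 29*o + 30) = (o + 2)^2*(o^3 - 7*o^2 + 7*o + 15) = (o + 1)*(o + 2)^2*(o^2 - 8*o + 15) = (o - 5)*(o + 1)*(o + 2)^2*(o - 3)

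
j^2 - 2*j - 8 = (j - 4)*(j + 2)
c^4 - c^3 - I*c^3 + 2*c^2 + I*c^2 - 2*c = c*(c - 1)*(c - 2*I)*(c + I)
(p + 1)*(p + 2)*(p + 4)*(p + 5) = p^4 + 12*p^3 + 49*p^2 + 78*p + 40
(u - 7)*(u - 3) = u^2 - 10*u + 21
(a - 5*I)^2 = a^2 - 10*I*a - 25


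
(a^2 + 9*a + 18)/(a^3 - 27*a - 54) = (a + 6)/(a^2 - 3*a - 18)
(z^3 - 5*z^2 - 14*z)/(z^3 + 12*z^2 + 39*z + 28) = z*(z^2 - 5*z - 14)/(z^3 + 12*z^2 + 39*z + 28)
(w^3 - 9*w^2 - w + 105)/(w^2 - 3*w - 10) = (w^2 - 4*w - 21)/(w + 2)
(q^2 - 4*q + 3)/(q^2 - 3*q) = (q - 1)/q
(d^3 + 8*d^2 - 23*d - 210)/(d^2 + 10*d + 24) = (d^2 + 2*d - 35)/(d + 4)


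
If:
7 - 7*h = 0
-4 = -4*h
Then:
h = 1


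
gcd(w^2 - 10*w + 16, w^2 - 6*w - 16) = w - 8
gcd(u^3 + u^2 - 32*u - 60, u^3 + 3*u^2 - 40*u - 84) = u^2 - 4*u - 12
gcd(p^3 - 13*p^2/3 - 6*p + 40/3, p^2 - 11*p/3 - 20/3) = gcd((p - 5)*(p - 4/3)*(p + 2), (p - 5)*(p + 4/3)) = p - 5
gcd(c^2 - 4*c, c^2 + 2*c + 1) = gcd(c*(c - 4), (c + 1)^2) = 1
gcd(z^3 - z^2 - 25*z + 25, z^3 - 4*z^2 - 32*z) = 1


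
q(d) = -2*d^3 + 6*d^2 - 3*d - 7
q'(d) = -6*d^2 + 12*d - 3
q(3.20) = -20.70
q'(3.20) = -26.04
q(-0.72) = -0.98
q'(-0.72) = -14.75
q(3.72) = -38.09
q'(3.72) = -41.39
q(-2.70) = 84.21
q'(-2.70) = -79.14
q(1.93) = -4.82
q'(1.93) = -2.19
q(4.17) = -60.20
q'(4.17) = -57.29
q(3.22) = -21.22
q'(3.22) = -26.57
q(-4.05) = 236.43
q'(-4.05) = -150.02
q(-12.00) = 4349.00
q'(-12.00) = -1011.00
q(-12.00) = 4349.00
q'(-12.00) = -1011.00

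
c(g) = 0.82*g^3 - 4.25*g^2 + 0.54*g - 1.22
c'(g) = 2.46*g^2 - 8.5*g + 0.54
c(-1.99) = -25.59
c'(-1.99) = 27.20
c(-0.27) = -1.69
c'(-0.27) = 3.01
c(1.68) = -8.42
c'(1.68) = -6.80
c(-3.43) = -86.16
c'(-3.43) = 58.64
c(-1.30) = -10.91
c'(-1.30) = 15.75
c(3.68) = -15.92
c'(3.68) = 2.57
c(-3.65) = -99.69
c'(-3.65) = 64.34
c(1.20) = -5.28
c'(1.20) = -6.12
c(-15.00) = -3733.07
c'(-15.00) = 681.54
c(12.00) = 810.22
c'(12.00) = 252.78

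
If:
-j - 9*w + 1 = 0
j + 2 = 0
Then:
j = -2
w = 1/3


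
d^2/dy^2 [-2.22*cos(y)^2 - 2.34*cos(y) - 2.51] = -8.88*sin(y)^2 + 2.34*cos(y) + 4.44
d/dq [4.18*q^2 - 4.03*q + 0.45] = 8.36*q - 4.03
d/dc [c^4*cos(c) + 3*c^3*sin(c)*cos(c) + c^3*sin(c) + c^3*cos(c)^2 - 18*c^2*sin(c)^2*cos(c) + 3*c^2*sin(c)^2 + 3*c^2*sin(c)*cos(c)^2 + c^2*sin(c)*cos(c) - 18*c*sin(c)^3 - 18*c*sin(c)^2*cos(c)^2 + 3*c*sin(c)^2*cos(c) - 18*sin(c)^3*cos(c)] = -c^4*sin(c) - 6*c^3*sin(c)^2 - 2*c^3*sin(c)*cos(c) + 5*c^3*cos(c) + 3*c^3 + 54*c^2*sin(c)^3 - 9*c^2*sin(c)^2*cos(c) - 5*c^2*sin(c)^2 + 15*c^2*sin(c)*cos(c) - 33*c^2*sin(c) + 3*c^2*cos(c) + 4*c^2 + 72*c*sin(c)^3*cos(c) - 15*c*sin(c)^3 - 90*c*sin(c)^2*cos(c) + 6*c*sin(c)^2 - 34*c*sin(c)*cos(c) + 12*c*sin(c) + 90*sin(c)^4 - 18*sin(c)^3 + 3*sin(c)^2*cos(c) - 72*sin(c)^2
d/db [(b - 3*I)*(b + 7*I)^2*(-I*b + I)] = -4*I*b^3 + b^2*(33 + 3*I) + b*(-22 + 14*I) + 147 - 7*I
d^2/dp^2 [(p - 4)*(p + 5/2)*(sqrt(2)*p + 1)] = 6*sqrt(2)*p - 3*sqrt(2) + 2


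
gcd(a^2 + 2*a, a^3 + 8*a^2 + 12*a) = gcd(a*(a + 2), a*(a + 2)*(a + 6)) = a^2 + 2*a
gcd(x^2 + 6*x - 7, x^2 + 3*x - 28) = x + 7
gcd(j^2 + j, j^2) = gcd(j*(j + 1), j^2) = j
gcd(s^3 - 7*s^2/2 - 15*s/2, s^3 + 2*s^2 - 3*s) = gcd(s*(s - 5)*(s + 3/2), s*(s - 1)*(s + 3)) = s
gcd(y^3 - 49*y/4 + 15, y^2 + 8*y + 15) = 1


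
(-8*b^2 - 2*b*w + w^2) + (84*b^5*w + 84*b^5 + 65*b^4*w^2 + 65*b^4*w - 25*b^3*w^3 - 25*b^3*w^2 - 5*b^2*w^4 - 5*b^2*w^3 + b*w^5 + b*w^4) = 84*b^5*w + 84*b^5 + 65*b^4*w^2 + 65*b^4*w - 25*b^3*w^3 - 25*b^3*w^2 - 5*b^2*w^4 - 5*b^2*w^3 - 8*b^2 + b*w^5 + b*w^4 - 2*b*w + w^2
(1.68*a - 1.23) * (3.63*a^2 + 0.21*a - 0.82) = 6.0984*a^3 - 4.1121*a^2 - 1.6359*a + 1.0086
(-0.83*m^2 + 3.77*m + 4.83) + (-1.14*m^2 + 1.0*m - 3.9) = -1.97*m^2 + 4.77*m + 0.93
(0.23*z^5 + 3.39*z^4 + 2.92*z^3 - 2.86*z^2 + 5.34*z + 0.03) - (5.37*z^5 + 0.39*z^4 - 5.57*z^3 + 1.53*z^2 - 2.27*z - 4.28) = -5.14*z^5 + 3.0*z^4 + 8.49*z^3 - 4.39*z^2 + 7.61*z + 4.31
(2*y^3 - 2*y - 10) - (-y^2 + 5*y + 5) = 2*y^3 + y^2 - 7*y - 15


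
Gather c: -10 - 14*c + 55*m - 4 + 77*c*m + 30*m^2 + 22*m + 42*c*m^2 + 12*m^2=c*(42*m^2 + 77*m - 14) + 42*m^2 + 77*m - 14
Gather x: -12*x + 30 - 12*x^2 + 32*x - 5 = -12*x^2 + 20*x + 25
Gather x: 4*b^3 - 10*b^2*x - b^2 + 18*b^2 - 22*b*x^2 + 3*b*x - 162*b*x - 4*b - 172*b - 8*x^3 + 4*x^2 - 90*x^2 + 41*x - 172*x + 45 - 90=4*b^3 + 17*b^2 - 176*b - 8*x^3 + x^2*(-22*b - 86) + x*(-10*b^2 - 159*b - 131) - 45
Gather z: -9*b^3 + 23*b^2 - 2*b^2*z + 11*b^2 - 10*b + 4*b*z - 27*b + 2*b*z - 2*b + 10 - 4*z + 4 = -9*b^3 + 34*b^2 - 39*b + z*(-2*b^2 + 6*b - 4) + 14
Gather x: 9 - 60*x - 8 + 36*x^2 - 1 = 36*x^2 - 60*x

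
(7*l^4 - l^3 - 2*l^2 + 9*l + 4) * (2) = 14*l^4 - 2*l^3 - 4*l^2 + 18*l + 8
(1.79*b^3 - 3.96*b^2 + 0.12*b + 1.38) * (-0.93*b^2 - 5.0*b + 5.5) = -1.6647*b^5 - 5.2672*b^4 + 29.5334*b^3 - 23.6634*b^2 - 6.24*b + 7.59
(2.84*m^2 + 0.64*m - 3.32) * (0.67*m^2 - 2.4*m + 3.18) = 1.9028*m^4 - 6.3872*m^3 + 5.2708*m^2 + 10.0032*m - 10.5576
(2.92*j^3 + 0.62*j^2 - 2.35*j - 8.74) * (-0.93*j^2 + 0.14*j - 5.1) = -2.7156*j^5 - 0.1678*j^4 - 12.6197*j^3 + 4.6372*j^2 + 10.7614*j + 44.574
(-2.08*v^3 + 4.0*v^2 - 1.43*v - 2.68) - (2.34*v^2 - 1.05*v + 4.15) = -2.08*v^3 + 1.66*v^2 - 0.38*v - 6.83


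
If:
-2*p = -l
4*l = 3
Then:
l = 3/4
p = 3/8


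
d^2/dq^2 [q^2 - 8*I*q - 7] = 2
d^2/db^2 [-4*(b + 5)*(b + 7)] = -8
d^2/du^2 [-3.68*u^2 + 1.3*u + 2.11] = -7.36000000000000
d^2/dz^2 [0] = 0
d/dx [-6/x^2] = 12/x^3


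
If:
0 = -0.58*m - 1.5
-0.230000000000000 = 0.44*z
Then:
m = -2.59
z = -0.52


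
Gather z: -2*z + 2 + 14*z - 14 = 12*z - 12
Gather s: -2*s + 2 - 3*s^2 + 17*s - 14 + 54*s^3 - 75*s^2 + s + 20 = 54*s^3 - 78*s^2 + 16*s + 8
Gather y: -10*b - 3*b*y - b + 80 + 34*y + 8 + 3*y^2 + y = -11*b + 3*y^2 + y*(35 - 3*b) + 88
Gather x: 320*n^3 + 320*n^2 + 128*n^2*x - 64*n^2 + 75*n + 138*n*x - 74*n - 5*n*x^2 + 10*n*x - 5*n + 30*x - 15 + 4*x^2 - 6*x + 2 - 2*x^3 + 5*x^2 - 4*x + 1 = 320*n^3 + 256*n^2 - 4*n - 2*x^3 + x^2*(9 - 5*n) + x*(128*n^2 + 148*n + 20) - 12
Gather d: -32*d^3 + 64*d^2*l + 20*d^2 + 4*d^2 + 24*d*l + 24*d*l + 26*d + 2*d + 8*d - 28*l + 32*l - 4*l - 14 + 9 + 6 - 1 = -32*d^3 + d^2*(64*l + 24) + d*(48*l + 36)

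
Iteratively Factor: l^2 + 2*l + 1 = (l + 1)*(l + 1)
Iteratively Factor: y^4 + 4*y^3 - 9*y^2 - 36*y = (y + 3)*(y^3 + y^2 - 12*y) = (y + 3)*(y + 4)*(y^2 - 3*y) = (y - 3)*(y + 3)*(y + 4)*(y)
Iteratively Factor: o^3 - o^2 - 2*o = (o + 1)*(o^2 - 2*o) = o*(o + 1)*(o - 2)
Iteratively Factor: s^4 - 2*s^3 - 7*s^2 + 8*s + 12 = (s - 3)*(s^3 + s^2 - 4*s - 4) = (s - 3)*(s - 2)*(s^2 + 3*s + 2) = (s - 3)*(s - 2)*(s + 2)*(s + 1)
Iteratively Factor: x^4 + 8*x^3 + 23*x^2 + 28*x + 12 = (x + 3)*(x^3 + 5*x^2 + 8*x + 4) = (x + 1)*(x + 3)*(x^2 + 4*x + 4) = (x + 1)*(x + 2)*(x + 3)*(x + 2)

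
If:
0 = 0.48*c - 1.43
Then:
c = 2.98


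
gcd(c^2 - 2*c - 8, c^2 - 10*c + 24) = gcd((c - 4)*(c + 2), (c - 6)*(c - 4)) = c - 4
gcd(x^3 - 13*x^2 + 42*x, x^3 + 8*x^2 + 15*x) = x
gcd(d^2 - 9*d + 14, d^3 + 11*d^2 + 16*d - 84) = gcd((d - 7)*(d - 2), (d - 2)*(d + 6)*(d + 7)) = d - 2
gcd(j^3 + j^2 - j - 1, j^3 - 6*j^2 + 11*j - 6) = j - 1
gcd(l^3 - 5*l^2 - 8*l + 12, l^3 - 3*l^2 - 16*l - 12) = l^2 - 4*l - 12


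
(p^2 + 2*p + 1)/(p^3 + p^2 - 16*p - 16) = (p + 1)/(p^2 - 16)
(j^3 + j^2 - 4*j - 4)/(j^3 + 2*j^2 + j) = (j^2 - 4)/(j*(j + 1))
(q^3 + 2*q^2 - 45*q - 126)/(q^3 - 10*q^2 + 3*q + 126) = (q + 6)/(q - 6)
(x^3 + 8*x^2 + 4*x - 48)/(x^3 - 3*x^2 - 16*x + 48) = (x^2 + 4*x - 12)/(x^2 - 7*x + 12)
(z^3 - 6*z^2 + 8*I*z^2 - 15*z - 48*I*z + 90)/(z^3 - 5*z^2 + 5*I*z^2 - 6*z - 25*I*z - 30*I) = (z + 3*I)/(z + 1)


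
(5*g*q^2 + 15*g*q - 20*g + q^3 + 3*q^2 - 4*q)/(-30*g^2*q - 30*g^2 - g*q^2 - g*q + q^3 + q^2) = (q^2 + 3*q - 4)/(-6*g*q - 6*g + q^2 + q)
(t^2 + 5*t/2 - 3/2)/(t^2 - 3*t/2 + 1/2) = (t + 3)/(t - 1)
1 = 1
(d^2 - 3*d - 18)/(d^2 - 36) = (d + 3)/(d + 6)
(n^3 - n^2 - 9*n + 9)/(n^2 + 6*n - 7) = (n^2 - 9)/(n + 7)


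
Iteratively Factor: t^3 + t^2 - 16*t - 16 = (t + 1)*(t^2 - 16) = (t + 1)*(t + 4)*(t - 4)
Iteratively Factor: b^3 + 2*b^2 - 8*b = (b)*(b^2 + 2*b - 8) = b*(b + 4)*(b - 2)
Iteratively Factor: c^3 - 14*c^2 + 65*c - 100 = (c - 5)*(c^2 - 9*c + 20) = (c - 5)*(c - 4)*(c - 5)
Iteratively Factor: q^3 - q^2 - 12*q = (q + 3)*(q^2 - 4*q) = q*(q + 3)*(q - 4)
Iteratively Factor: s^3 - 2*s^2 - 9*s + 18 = (s - 2)*(s^2 - 9) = (s - 2)*(s + 3)*(s - 3)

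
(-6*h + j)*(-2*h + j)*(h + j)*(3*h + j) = 36*h^4 + 24*h^3*j - 17*h^2*j^2 - 4*h*j^3 + j^4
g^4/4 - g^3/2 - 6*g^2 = g^2*(g/4 + 1)*(g - 6)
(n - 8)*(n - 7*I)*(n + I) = n^3 - 8*n^2 - 6*I*n^2 + 7*n + 48*I*n - 56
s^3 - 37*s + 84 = (s - 4)*(s - 3)*(s + 7)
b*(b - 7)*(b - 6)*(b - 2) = b^4 - 15*b^3 + 68*b^2 - 84*b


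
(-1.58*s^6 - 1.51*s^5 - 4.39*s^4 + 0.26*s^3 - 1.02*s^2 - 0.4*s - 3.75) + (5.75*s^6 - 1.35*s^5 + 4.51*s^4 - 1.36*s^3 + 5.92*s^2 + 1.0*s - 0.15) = 4.17*s^6 - 2.86*s^5 + 0.12*s^4 - 1.1*s^3 + 4.9*s^2 + 0.6*s - 3.9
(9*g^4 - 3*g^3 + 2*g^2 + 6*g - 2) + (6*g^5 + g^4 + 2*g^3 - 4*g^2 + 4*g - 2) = 6*g^5 + 10*g^4 - g^3 - 2*g^2 + 10*g - 4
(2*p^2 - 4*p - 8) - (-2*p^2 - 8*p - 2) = 4*p^2 + 4*p - 6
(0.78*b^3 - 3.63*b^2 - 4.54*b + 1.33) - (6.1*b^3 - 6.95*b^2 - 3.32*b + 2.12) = -5.32*b^3 + 3.32*b^2 - 1.22*b - 0.79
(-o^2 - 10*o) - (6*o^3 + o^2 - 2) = -6*o^3 - 2*o^2 - 10*o + 2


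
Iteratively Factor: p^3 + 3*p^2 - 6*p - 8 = (p - 2)*(p^2 + 5*p + 4) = (p - 2)*(p + 1)*(p + 4)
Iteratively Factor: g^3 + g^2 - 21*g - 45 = (g - 5)*(g^2 + 6*g + 9) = (g - 5)*(g + 3)*(g + 3)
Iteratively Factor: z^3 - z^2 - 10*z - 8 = (z + 1)*(z^2 - 2*z - 8) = (z - 4)*(z + 1)*(z + 2)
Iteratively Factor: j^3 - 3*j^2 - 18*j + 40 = (j - 5)*(j^2 + 2*j - 8) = (j - 5)*(j + 4)*(j - 2)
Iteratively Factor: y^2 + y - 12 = (y - 3)*(y + 4)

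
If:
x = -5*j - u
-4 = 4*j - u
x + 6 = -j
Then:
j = 1/4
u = 5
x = -25/4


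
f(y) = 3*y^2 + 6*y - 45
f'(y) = 6*y + 6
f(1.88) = -23.12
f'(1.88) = 17.28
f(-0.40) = -46.92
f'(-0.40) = 3.60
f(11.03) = 386.16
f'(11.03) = 72.18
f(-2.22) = -43.53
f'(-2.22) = -7.32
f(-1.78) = -46.17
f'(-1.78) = -4.68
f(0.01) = -44.94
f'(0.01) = 6.06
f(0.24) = -43.39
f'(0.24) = 7.44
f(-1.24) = -47.83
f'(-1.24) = -1.44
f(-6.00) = 27.00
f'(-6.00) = -30.00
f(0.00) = -45.00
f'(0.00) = 6.00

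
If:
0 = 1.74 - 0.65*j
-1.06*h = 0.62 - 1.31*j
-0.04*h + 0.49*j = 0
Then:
No Solution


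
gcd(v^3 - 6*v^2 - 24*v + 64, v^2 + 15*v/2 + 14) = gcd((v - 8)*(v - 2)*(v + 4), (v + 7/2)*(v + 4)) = v + 4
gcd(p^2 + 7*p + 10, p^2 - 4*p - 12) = p + 2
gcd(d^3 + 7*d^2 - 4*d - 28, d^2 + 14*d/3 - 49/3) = d + 7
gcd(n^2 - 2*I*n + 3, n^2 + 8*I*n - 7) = n + I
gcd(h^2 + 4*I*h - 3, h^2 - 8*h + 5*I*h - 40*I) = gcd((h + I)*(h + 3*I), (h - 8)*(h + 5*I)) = 1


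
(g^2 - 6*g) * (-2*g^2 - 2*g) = -2*g^4 + 10*g^3 + 12*g^2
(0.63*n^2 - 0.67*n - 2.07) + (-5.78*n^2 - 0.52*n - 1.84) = -5.15*n^2 - 1.19*n - 3.91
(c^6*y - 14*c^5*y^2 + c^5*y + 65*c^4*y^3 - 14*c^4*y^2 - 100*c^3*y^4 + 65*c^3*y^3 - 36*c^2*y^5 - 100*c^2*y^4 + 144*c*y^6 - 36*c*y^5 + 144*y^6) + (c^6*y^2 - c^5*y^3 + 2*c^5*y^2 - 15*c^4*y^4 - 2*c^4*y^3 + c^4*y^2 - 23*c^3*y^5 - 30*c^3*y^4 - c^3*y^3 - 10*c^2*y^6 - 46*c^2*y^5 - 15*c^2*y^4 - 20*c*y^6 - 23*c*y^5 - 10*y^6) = c^6*y^2 + c^6*y - c^5*y^3 - 12*c^5*y^2 + c^5*y - 15*c^4*y^4 + 63*c^4*y^3 - 13*c^4*y^2 - 23*c^3*y^5 - 130*c^3*y^4 + 64*c^3*y^3 - 10*c^2*y^6 - 82*c^2*y^5 - 115*c^2*y^4 + 124*c*y^6 - 59*c*y^5 + 134*y^6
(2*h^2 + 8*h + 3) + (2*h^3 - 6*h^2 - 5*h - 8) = 2*h^3 - 4*h^2 + 3*h - 5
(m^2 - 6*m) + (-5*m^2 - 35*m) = -4*m^2 - 41*m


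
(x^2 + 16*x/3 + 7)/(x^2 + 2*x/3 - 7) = (3*x + 7)/(3*x - 7)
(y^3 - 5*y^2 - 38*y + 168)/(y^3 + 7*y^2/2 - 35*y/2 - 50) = 2*(y^2 - y - 42)/(2*y^2 + 15*y + 25)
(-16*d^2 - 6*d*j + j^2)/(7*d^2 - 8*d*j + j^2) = (-16*d^2 - 6*d*j + j^2)/(7*d^2 - 8*d*j + j^2)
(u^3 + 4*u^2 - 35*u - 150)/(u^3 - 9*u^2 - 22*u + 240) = (u + 5)/(u - 8)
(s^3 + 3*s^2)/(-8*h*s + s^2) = s*(s + 3)/(-8*h + s)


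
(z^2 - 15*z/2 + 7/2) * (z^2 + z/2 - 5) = z^4 - 7*z^3 - 21*z^2/4 + 157*z/4 - 35/2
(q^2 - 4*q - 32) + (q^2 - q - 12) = 2*q^2 - 5*q - 44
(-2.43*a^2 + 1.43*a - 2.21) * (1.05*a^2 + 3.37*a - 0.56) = -2.5515*a^4 - 6.6876*a^3 + 3.8594*a^2 - 8.2485*a + 1.2376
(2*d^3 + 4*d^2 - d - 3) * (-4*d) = -8*d^4 - 16*d^3 + 4*d^2 + 12*d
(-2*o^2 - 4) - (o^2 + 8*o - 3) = -3*o^2 - 8*o - 1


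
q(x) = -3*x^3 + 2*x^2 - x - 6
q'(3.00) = -70.00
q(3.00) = -72.00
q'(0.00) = -1.00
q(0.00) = -6.00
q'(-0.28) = -2.83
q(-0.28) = -5.50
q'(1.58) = -17.15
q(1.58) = -14.42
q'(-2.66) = -75.32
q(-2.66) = 67.27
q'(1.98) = -28.36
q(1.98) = -23.43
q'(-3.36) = -116.05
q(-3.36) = 133.74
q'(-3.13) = -101.69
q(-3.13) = 108.72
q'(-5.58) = -303.55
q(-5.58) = 583.08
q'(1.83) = -23.82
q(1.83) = -19.52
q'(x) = -9*x^2 + 4*x - 1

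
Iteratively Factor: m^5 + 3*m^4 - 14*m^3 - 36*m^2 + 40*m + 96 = (m + 4)*(m^4 - m^3 - 10*m^2 + 4*m + 24) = (m + 2)*(m + 4)*(m^3 - 3*m^2 - 4*m + 12) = (m + 2)^2*(m + 4)*(m^2 - 5*m + 6) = (m - 2)*(m + 2)^2*(m + 4)*(m - 3)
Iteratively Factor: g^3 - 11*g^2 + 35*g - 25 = (g - 5)*(g^2 - 6*g + 5) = (g - 5)^2*(g - 1)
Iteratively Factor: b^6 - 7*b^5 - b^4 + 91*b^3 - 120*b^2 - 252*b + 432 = (b - 4)*(b^5 - 3*b^4 - 13*b^3 + 39*b^2 + 36*b - 108) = (b - 4)*(b + 2)*(b^4 - 5*b^3 - 3*b^2 + 45*b - 54) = (b - 4)*(b + 2)*(b + 3)*(b^3 - 8*b^2 + 21*b - 18) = (b - 4)*(b - 2)*(b + 2)*(b + 3)*(b^2 - 6*b + 9) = (b - 4)*(b - 3)*(b - 2)*(b + 2)*(b + 3)*(b - 3)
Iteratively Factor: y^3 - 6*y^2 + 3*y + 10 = (y - 5)*(y^2 - y - 2) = (y - 5)*(y - 2)*(y + 1)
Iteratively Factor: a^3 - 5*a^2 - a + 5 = (a + 1)*(a^2 - 6*a + 5) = (a - 1)*(a + 1)*(a - 5)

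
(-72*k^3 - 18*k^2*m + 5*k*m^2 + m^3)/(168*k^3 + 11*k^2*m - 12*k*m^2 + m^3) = (-24*k^2 + 2*k*m + m^2)/(56*k^2 - 15*k*m + m^2)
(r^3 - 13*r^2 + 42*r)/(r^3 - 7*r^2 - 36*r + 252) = r/(r + 6)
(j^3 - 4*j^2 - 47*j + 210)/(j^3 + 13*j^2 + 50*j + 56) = (j^2 - 11*j + 30)/(j^2 + 6*j + 8)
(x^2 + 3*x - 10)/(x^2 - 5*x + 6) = (x + 5)/(x - 3)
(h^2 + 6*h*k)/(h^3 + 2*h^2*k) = (h + 6*k)/(h*(h + 2*k))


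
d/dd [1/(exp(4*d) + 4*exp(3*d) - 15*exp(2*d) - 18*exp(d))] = 2*(-2*exp(3*d) - 6*exp(2*d) + 15*exp(d) + 9)*exp(-d)/(exp(3*d) + 4*exp(2*d) - 15*exp(d) - 18)^2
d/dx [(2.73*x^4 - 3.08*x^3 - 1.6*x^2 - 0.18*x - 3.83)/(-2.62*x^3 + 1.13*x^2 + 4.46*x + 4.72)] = (-7.1526*x^6 + 6.1698*x^5 + 28.855*x^4 + 23.1256*x^3 - 80.6492*x^2 - 6.4482*x + 16.2322)/(6.8644*x^6 - 5.9212*x^5 - 22.0935*x^4 - 14.6532*x^3 + 30.5588*x^2 + 42.1024*x + 22.2784)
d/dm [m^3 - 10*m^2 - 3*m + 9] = 3*m^2 - 20*m - 3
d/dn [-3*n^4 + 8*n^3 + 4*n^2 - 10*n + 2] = -12*n^3 + 24*n^2 + 8*n - 10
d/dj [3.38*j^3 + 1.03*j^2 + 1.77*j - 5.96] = 10.14*j^2 + 2.06*j + 1.77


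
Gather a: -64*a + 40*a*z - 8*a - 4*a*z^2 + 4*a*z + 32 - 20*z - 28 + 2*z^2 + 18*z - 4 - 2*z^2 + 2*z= a*(-4*z^2 + 44*z - 72)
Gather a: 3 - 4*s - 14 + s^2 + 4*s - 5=s^2 - 16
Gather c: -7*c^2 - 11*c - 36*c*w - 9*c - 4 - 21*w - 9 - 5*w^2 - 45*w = -7*c^2 + c*(-36*w - 20) - 5*w^2 - 66*w - 13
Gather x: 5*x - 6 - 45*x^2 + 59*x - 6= -45*x^2 + 64*x - 12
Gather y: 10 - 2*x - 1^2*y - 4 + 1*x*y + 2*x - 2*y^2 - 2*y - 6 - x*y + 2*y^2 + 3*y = 0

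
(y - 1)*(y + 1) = y^2 - 1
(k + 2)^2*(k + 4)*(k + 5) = k^4 + 13*k^3 + 60*k^2 + 116*k + 80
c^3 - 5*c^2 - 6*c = c*(c - 6)*(c + 1)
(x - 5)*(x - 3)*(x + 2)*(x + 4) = x^4 - 2*x^3 - 25*x^2 + 26*x + 120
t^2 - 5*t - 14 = (t - 7)*(t + 2)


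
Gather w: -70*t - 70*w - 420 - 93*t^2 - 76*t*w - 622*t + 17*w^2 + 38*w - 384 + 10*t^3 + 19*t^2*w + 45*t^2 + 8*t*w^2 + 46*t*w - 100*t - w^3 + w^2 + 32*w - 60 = 10*t^3 - 48*t^2 - 792*t - w^3 + w^2*(8*t + 18) + w*(19*t^2 - 30*t) - 864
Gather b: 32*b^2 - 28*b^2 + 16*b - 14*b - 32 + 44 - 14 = 4*b^2 + 2*b - 2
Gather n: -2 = -2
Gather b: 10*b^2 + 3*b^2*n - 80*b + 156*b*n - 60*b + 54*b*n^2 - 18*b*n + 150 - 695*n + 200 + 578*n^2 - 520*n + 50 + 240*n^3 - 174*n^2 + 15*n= b^2*(3*n + 10) + b*(54*n^2 + 138*n - 140) + 240*n^3 + 404*n^2 - 1200*n + 400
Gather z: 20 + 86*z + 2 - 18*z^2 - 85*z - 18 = -18*z^2 + z + 4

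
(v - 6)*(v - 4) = v^2 - 10*v + 24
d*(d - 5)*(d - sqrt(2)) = d^3 - 5*d^2 - sqrt(2)*d^2 + 5*sqrt(2)*d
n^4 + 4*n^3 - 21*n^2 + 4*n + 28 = (n - 2)^2*(n + 1)*(n + 7)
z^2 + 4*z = z*(z + 4)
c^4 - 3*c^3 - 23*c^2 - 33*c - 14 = (c - 7)*(c + 1)^2*(c + 2)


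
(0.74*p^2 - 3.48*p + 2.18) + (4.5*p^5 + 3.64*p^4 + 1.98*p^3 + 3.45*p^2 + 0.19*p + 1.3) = 4.5*p^5 + 3.64*p^4 + 1.98*p^3 + 4.19*p^2 - 3.29*p + 3.48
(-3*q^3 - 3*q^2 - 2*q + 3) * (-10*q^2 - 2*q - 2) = 30*q^5 + 36*q^4 + 32*q^3 - 20*q^2 - 2*q - 6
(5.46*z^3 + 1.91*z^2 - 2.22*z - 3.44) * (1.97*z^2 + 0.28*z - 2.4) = 10.7562*z^5 + 5.2915*z^4 - 16.9426*z^3 - 11.9824*z^2 + 4.3648*z + 8.256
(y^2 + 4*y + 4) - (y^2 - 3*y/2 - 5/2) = 11*y/2 + 13/2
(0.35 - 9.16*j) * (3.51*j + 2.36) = -32.1516*j^2 - 20.3891*j + 0.826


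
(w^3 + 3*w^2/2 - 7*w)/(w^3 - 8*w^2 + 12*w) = (w + 7/2)/(w - 6)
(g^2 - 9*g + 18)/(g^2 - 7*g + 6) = (g - 3)/(g - 1)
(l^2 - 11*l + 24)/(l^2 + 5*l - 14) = (l^2 - 11*l + 24)/(l^2 + 5*l - 14)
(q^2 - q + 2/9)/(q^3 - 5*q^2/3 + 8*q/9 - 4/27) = 3/(3*q - 2)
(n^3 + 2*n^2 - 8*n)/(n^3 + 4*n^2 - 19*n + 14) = n*(n + 4)/(n^2 + 6*n - 7)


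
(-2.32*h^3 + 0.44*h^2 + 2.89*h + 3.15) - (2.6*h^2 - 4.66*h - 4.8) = -2.32*h^3 - 2.16*h^2 + 7.55*h + 7.95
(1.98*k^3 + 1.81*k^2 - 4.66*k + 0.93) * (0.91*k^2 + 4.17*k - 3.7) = 1.8018*k^5 + 9.9037*k^4 - 4.0189*k^3 - 25.2829*k^2 + 21.1201*k - 3.441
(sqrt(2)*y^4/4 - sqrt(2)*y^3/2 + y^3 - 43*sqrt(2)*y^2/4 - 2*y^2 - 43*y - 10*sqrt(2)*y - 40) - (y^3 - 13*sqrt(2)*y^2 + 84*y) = sqrt(2)*y^4/4 - sqrt(2)*y^3/2 - 2*y^2 + 9*sqrt(2)*y^2/4 - 127*y - 10*sqrt(2)*y - 40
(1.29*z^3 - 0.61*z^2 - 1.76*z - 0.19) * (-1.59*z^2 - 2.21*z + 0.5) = -2.0511*z^5 - 1.881*z^4 + 4.7915*z^3 + 3.8867*z^2 - 0.4601*z - 0.095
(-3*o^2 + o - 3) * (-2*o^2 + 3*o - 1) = 6*o^4 - 11*o^3 + 12*o^2 - 10*o + 3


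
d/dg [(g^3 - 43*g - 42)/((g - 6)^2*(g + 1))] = (90 - 11*g)/(g^3 - 18*g^2 + 108*g - 216)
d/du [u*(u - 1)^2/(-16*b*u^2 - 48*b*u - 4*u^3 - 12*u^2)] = (u - 1)*((1 - 3*u)*(4*b*u + 12*b + u^2 + 3*u) + (u - 1)*(8*b*u + 12*b + 3*u^2 + 6*u))/(4*u*(4*b*u + 12*b + u^2 + 3*u)^2)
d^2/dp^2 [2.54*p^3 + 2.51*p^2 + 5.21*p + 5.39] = 15.24*p + 5.02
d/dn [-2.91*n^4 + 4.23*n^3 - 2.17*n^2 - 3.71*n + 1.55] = -11.64*n^3 + 12.69*n^2 - 4.34*n - 3.71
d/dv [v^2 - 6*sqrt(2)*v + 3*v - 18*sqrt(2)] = 2*v - 6*sqrt(2) + 3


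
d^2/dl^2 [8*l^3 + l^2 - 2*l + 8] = 48*l + 2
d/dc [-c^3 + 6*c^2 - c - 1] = -3*c^2 + 12*c - 1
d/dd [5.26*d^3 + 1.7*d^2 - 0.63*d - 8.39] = 15.78*d^2 + 3.4*d - 0.63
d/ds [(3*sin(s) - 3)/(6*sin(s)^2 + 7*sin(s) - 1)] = 18*(2*sin(s) + cos(s)^2)*cos(s)/(6*sin(s)^2 + 7*sin(s) - 1)^2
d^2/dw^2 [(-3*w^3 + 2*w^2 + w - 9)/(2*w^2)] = (w - 27)/w^4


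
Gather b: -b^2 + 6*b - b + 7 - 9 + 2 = -b^2 + 5*b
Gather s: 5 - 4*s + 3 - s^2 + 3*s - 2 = -s^2 - s + 6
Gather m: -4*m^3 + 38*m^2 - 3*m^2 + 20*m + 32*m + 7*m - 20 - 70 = -4*m^3 + 35*m^2 + 59*m - 90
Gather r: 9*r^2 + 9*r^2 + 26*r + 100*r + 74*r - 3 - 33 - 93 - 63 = 18*r^2 + 200*r - 192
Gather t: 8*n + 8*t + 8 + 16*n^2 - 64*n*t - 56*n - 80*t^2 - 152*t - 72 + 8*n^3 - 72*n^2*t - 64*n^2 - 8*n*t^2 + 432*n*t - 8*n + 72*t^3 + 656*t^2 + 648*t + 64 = 8*n^3 - 48*n^2 - 56*n + 72*t^3 + t^2*(576 - 8*n) + t*(-72*n^2 + 368*n + 504)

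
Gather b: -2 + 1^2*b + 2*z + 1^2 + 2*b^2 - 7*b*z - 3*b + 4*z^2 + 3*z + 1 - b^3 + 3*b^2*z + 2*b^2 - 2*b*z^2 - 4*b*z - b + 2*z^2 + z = -b^3 + b^2*(3*z + 4) + b*(-2*z^2 - 11*z - 3) + 6*z^2 + 6*z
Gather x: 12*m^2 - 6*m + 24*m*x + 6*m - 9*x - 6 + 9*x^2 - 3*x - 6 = 12*m^2 + 9*x^2 + x*(24*m - 12) - 12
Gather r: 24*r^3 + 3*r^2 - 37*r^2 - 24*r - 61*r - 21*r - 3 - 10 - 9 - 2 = 24*r^3 - 34*r^2 - 106*r - 24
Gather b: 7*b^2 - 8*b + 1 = 7*b^2 - 8*b + 1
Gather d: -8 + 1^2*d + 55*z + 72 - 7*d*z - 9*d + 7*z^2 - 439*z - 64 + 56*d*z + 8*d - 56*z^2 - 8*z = 49*d*z - 49*z^2 - 392*z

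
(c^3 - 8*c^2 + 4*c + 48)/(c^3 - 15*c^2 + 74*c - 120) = (c + 2)/(c - 5)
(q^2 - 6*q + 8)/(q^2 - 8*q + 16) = (q - 2)/(q - 4)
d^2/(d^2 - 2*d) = d/(d - 2)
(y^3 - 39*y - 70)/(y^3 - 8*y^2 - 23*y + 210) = (y + 2)/(y - 6)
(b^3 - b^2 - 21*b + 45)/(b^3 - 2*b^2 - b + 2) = (b^3 - b^2 - 21*b + 45)/(b^3 - 2*b^2 - b + 2)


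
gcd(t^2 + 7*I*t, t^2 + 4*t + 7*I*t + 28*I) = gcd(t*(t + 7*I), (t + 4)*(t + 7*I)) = t + 7*I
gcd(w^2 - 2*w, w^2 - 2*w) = w^2 - 2*w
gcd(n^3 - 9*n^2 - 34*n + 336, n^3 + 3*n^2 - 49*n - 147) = n - 7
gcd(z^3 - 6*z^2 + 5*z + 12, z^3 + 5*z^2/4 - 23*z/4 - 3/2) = 1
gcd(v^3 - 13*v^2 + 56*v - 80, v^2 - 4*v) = v - 4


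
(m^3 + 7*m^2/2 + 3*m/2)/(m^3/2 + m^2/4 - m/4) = 2*(2*m^2 + 7*m + 3)/(2*m^2 + m - 1)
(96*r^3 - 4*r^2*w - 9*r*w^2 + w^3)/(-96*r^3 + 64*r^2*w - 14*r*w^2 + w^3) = (-24*r^2 - 5*r*w + w^2)/(24*r^2 - 10*r*w + w^2)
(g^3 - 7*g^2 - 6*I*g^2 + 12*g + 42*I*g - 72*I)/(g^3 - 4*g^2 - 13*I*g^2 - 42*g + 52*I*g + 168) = (g - 3)/(g - 7*I)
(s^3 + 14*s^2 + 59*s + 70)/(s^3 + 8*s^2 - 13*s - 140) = (s + 2)/(s - 4)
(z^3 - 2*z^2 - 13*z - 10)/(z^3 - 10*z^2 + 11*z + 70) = (z + 1)/(z - 7)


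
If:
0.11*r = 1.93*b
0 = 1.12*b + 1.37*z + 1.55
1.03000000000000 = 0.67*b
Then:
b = 1.54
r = 26.97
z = -2.39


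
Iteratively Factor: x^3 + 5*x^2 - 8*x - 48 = (x + 4)*(x^2 + x - 12) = (x + 4)^2*(x - 3)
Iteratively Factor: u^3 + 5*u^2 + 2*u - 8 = (u - 1)*(u^2 + 6*u + 8) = (u - 1)*(u + 2)*(u + 4)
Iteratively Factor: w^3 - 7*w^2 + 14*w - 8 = (w - 2)*(w^2 - 5*w + 4) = (w - 2)*(w - 1)*(w - 4)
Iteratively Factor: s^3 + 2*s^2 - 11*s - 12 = (s - 3)*(s^2 + 5*s + 4) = (s - 3)*(s + 4)*(s + 1)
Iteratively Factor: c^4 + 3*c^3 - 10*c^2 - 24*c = (c)*(c^3 + 3*c^2 - 10*c - 24) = c*(c + 2)*(c^2 + c - 12) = c*(c - 3)*(c + 2)*(c + 4)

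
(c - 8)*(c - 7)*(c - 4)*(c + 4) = c^4 - 15*c^3 + 40*c^2 + 240*c - 896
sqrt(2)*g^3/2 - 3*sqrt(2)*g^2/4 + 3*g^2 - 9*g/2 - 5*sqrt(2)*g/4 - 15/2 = (g - 5/2)*(g + 3*sqrt(2))*(sqrt(2)*g/2 + sqrt(2)/2)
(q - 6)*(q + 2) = q^2 - 4*q - 12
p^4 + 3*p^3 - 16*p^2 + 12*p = p*(p - 2)*(p - 1)*(p + 6)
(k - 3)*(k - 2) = k^2 - 5*k + 6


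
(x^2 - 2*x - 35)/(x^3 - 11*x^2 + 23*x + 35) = (x + 5)/(x^2 - 4*x - 5)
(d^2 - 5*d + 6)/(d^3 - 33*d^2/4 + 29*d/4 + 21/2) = 4*(d - 3)/(4*d^2 - 25*d - 21)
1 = 1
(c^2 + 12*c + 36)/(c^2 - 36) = (c + 6)/(c - 6)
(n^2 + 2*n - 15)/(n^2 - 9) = (n + 5)/(n + 3)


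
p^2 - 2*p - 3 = (p - 3)*(p + 1)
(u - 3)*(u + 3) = u^2 - 9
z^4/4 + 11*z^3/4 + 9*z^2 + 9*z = z*(z/4 + 1/2)*(z + 3)*(z + 6)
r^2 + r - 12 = (r - 3)*(r + 4)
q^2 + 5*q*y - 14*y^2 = (q - 2*y)*(q + 7*y)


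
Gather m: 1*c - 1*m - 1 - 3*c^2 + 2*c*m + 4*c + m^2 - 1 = -3*c^2 + 5*c + m^2 + m*(2*c - 1) - 2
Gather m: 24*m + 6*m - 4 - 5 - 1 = 30*m - 10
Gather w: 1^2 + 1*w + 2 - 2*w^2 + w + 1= -2*w^2 + 2*w + 4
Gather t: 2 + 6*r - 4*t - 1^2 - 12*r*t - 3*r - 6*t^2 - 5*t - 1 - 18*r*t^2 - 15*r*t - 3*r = t^2*(-18*r - 6) + t*(-27*r - 9)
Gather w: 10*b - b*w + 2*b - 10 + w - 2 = 12*b + w*(1 - b) - 12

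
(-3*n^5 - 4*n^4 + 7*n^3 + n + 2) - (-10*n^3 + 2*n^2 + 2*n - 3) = -3*n^5 - 4*n^4 + 17*n^3 - 2*n^2 - n + 5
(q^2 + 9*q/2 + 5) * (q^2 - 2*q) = q^4 + 5*q^3/2 - 4*q^2 - 10*q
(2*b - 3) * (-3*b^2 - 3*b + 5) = -6*b^3 + 3*b^2 + 19*b - 15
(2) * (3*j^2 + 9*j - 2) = 6*j^2 + 18*j - 4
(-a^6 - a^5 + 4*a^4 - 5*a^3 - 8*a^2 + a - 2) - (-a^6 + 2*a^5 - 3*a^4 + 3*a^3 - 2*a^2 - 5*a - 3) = -3*a^5 + 7*a^4 - 8*a^3 - 6*a^2 + 6*a + 1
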